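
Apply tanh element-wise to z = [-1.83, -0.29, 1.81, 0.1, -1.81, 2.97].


tanh(-1.83) = -0.9498
tanh(-0.29) = -0.2821
tanh(1.81) = 0.9478
tanh(0.1) = 0.0997
tanh(-1.81) = -0.9478
tanh(2.97) = 0.9947
result = [-0.9498, -0.2821, 0.9478, 0.0997, -0.9478, 0.9947]

[-0.9498, -0.2821, 0.9478, 0.0997, -0.9478, 0.9947]


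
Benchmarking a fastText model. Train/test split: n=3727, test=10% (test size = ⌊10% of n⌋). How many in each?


Test = ⌊3727·10/100⌋ = 372
Train = 3727 - 372 = 3355

Train: 3355, Test: 372


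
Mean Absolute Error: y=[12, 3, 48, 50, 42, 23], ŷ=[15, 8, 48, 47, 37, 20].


Absolute errors: |12-15|=3, |3-8|=5, |48-48|=0, |50-47|=3, |42-37|=5, |23-20|=3
Sum = 19
MAE = 19/6 = 19/6

19/6


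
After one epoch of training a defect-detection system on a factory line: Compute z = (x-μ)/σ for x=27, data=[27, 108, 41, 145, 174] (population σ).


μ = 99, σ = 57.2189
z = (27 - 99)/57.2189 = -1.2583

-1.2583


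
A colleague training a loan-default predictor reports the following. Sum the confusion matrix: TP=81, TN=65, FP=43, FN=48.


Total = TP + TN + FP + FN
= 81 + 65 + 43 + 48
= 237
(Predicted positive: 124, predicted negative: 113)

237


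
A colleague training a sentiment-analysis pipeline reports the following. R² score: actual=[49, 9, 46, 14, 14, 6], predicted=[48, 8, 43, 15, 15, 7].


ȳ = 23
SS_res = Σ(y-ŷ)² = 14
SS_tot = Σ(y-ȳ)² = 1852
R² = 1 - SS_res/SS_tot = 1 - 0.0076 = 0.9924

0.9924


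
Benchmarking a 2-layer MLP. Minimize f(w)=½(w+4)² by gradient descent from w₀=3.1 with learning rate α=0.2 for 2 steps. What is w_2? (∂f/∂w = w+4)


step 1: grad = 3.1+4 = 7.1; w = 3.1 - 0.2·(7.1) = 1.68
step 2: grad = 1.68+4 = 5.68; w = 1.68 - 0.2·(5.68) = 0.544

0.544


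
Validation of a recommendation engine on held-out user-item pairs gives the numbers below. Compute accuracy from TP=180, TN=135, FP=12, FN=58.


Accuracy = (TP+TN)/(TP+TN+FP+FN)
= (180+135)/(385)
= 315/385 = 81.82%

81.82%


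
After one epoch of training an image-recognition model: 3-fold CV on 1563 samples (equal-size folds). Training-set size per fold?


Fold size = 1563/3 = 521
Training per fold = 1563 - 521 = 1042

1042


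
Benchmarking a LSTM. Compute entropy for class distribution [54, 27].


Probabilities: [54/81, 27/81] ≈ [0.6667, 0.3333]
H = -((54/81)·log₂(54/81) + (27/81)·log₂(27/81))
  = 0.9183 bits

0.9183 bits


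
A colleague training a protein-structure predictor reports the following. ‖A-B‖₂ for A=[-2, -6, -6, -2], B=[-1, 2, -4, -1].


d = √((-2+ 1)² + (-6-2)² + (-6+ 4)² + (-2+ 1)²)
  = √(1 + 64 + 4 + 1)
  = √70 = 8.3666

8.3666


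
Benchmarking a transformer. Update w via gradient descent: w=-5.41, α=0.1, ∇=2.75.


w_new = w - α·∇
= -5.41 - 0.1·2.75
= -5.41 - 0.275
= -5.685

-5.685


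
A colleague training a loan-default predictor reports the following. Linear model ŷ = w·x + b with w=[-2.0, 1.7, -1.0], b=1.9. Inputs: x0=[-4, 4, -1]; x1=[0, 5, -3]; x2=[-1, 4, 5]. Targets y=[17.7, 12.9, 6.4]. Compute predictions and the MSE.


ŷ0 = (-2.0)·(-4) + (1.7)·(4) + (-1.0)·(-1) + 1.9 = 17.7
ŷ1 = (-2.0)·(0) + (1.7)·(5) + (-1.0)·(-3) + 1.9 = 13.4
ŷ2 = (-2.0)·(-1) + (1.7)·(4) + (-1.0)·(5) + 1.9 = 5.7
errors² = [0.0, 0.25, 0.49]
MSE = 0.7400/3 = 0.2467

0.2467


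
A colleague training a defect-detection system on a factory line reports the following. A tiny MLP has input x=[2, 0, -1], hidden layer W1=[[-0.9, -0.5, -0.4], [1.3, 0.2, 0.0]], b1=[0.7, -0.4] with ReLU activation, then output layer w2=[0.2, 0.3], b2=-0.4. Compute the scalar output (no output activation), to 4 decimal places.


z1[0] = (-0.9)·(2) + (-0.5)·(0) + (-0.4)·(-1) + 0.7 = -0.7
z1[1] = (1.3)·(2) + (0.2)·(0) + (0.0)·(-1) - 0.4 = 2.2
h = ReLU(z1) = [0.0, 2.2]
output = (0.2)·(0.0) + (0.3)·(2.2) - 0.4 = 0.26

0.26


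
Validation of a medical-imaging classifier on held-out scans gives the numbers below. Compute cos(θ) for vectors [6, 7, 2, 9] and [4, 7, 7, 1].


A·B = 6·4 + 7·7 + 2·7 + 9·1 = 96
‖A‖ = √170 = 13.0384, ‖B‖ = √115 = 10.7238
cos = 96/(√170·√115) = 96/√19550 = 0.6866

0.6866


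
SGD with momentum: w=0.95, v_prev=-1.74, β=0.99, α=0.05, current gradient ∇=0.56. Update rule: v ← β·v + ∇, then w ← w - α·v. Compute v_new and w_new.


v_new = 0.99·-1.74 + 0.56 = -1.7226 + 0.56 = -1.1626
w_new = 0.95 - 0.05·-1.1626 = 0.95 + 0.05813 = 1.00813

v_new=-1.1626, w_new=1.00813


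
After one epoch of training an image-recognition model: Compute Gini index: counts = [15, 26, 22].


Probabilities: [15/63, 26/63, 22/63] ≈ [0.2381, 0.4127, 0.3492]
Σpᵢ² = (225 + 676 + 484)/63² = 1385/3969
Gini = 1 - Σpᵢ² = 1 - 1385/3969 = 0.651

0.651


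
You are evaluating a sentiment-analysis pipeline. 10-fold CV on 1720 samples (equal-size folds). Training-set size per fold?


Fold size = 1720/10 = 172
Training per fold = 1720 - 172 = 1548

1548


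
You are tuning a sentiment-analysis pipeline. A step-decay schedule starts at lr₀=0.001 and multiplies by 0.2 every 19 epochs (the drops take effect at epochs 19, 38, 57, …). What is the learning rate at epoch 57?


n_drops = ⌊57/19⌋ = 3
lr = 0.001·0.2^3 = 0.001·0.008 = 0.000008

0.000008


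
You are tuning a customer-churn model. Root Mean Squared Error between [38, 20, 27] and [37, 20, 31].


MSE = 17/3 = 5.6667
RMSE = √(17/3) = 2.3805

2.3805


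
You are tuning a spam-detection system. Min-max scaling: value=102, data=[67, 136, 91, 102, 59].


min=59, max=136
(102-59)/(136-59) = 43/77 = 0.5584

0.5584


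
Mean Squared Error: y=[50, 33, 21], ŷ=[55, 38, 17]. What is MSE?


Squared errors: (50-55)²=25, (33-38)²=25, (21-17)²=16
Sum = 66
MSE = 66/3 = 22

22


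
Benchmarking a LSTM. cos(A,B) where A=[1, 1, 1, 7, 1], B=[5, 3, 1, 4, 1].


A·B = 1·5 + 1·3 + 1·1 + 7·4 + 1·1 = 38
‖A‖ = √53 = 7.2801, ‖B‖ = √52 = 7.2111
cos = 38/(√53·√52) = 38/√2756 = 0.7238

0.7238


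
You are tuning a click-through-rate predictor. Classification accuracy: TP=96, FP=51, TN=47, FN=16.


Accuracy = (TP+TN)/(TP+TN+FP+FN)
= (96+47)/(210)
= 143/210 = 68.1%

68.1%


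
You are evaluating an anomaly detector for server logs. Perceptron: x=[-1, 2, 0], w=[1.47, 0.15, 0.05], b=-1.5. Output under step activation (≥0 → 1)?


z = (-1)·(1.47) + (2)·(0.15) + (0)·(0.05) - 1.5
  = -2.67
step(z) = 0 (z<0)

0


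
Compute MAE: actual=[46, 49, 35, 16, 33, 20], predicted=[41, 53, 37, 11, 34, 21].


Absolute errors: |46-41|=5, |49-53|=4, |35-37|=2, |16-11|=5, |33-34|=1, |20-21|=1
Sum = 18
MAE = 18/6 = 3

3


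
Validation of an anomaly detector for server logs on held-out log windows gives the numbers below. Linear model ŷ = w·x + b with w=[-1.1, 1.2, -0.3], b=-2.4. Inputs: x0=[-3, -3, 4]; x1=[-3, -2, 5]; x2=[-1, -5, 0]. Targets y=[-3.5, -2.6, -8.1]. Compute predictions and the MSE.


ŷ0 = (-1.1)·(-3) + (1.2)·(-3) + (-0.3)·(4) - 2.4 = -3.9
ŷ1 = (-1.1)·(-3) + (1.2)·(-2) + (-0.3)·(5) - 2.4 = -3.0
ŷ2 = (-1.1)·(-1) + (1.2)·(-5) + (-0.3)·(0) - 2.4 = -7.3
errors² = [0.16, 0.16, 0.64]
MSE = 0.9600/3 = 0.32

0.32


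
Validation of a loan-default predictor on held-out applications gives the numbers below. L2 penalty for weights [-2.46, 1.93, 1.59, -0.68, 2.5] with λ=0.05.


‖w‖₂² = (-2.46)² + (1.93)² + (1.59)² + (-0.68)² + (2.5)²
     = 6.0516 + 3.7249 + 2.5281 + 0.4624 + 6.25
     = 19.017
λ·‖w‖₂² = 0.05·19.017 = 0.95085

0.95085


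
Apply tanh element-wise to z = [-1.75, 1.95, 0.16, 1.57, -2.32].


tanh(-1.75) = -0.9414
tanh(1.95) = 0.9603
tanh(0.16) = 0.1586
tanh(1.57) = 0.917
tanh(-2.32) = -0.9809
result = [-0.9414, 0.9603, 0.1586, 0.917, -0.9809]

[-0.9414, 0.9603, 0.1586, 0.917, -0.9809]


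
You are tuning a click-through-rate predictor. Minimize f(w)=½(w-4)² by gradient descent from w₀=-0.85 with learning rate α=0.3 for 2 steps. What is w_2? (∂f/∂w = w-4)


step 1: grad = -0.85-4 = -4.85; w = -0.85 - 0.3·(-4.85) = 0.605
step 2: grad = 0.605-4 = -3.395; w = 0.605 - 0.3·(-3.395) = 1.6235

1.6235


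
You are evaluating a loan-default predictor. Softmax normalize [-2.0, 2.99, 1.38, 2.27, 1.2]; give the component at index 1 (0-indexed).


Exponentials: e^-2.0=0.1353, e^2.99=19.8857, e^1.38=3.9749, e^2.27=9.6794, e^1.2=3.3201
Sum = 36.9954
Softmax = [0.0037, 0.5375, 0.1074, 0.2616, 0.0897]
p[1] = 19.8857/36.9954 = 0.5375

0.5375


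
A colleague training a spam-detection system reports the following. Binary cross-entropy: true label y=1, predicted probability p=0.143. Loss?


BCE = -[y·ln(p) + (1-y)·ln(1-p)]
= -1·ln(0.143) - 0
= -ln(0.143) = 1.9449

1.9449


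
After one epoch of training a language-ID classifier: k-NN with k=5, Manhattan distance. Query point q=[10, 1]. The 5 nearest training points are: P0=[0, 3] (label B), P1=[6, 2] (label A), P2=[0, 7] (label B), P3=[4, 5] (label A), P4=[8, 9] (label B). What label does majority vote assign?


d(q,P0) = 12  (label B)
d(q,P1) = 5  (label A)
d(q,P2) = 16  (label B)
d(q,P3) = 10  (label A)
d(q,P4) = 10  (label B)
Votes: A=2, B=3
Majority → B

B


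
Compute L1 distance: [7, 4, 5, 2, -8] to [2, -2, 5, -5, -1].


d = |7-2| + |4+ 2| + |5-5| + |2+ 5| + |-8+ 1|
  = 5 + 6 + 0 + 7 + 7
  = 25

25


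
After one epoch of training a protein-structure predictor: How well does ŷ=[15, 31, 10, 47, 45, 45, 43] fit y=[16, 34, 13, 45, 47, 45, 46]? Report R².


ȳ = 35.1429
SS_res = Σ(y-ŷ)² = 36
SS_tot = Σ(y-ȳ)² = 1310.86
R² = 1 - SS_res/SS_tot = 1 - 0.0275 = 0.9725

0.9725


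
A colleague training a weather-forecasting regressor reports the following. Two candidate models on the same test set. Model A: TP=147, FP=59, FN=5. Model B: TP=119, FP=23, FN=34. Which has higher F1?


Model A: P=147/206=0.7136, R=147/152=0.9671, F1=2PR/(P+R)=2TP/(2TP+FP+FN)=294/358=0.8212
Model B: P=119/142=0.838, R=119/153=0.7778, F1=2PR/(P+R)=2TP/(2TP+FP+FN)=238/295=0.8068
0.8212 > 0.8068 → Model A

Model A


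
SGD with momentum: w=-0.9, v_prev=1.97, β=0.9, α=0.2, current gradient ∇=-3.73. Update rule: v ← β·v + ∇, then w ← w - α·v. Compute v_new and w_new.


v_new = 0.9·1.97 - 3.73 = 1.773 - 3.73 = -1.957
w_new = -0.9 - 0.2·-1.957 = -0.9 + 0.3914 = -0.5086

v_new=-1.957, w_new=-0.5086


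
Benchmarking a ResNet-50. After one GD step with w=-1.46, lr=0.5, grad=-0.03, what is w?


w_new = w - α·∇
= -1.46 - 0.5·-0.03
= -1.46 + 0.015
= -1.445

-1.445


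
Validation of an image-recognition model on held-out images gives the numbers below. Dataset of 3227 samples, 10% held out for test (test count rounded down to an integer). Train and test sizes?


Test = ⌊3227·10/100⌋ = 322
Train = 3227 - 322 = 2905

Train: 2905, Test: 322


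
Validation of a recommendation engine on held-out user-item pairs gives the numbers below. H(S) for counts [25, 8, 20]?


Probabilities: [25/53, 8/53, 20/53] ≈ [0.4717, 0.1509, 0.3774]
H = -((25/53)·log₂(25/53) + (8/53)·log₂(8/53) + (20/53)·log₂(20/53))
  = 1.4537 bits

1.4537 bits


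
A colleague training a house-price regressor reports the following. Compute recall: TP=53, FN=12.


Recall = TP/(TP+FN)
= 53/(53+12)
= 53/65 = 81.54%

81.54%


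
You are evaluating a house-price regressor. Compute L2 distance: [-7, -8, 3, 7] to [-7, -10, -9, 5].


d = √((-7+ 7)² + (-8+ 10)² + (3+ 9)² + (7-5)²)
  = √(0 + 4 + 144 + 4)
  = √152 = 12.3288

12.3288


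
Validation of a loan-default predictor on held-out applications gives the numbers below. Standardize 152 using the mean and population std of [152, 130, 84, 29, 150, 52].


μ = 99.5, σ = 47.7903
z = (152 - 99.5)/47.7903 = 1.0985

1.0985


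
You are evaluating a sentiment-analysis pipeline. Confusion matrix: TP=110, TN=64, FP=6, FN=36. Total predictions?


Total = TP + TN + FP + FN
= 110 + 64 + 6 + 36
= 216
(Predicted positive: 116, predicted negative: 100)

216


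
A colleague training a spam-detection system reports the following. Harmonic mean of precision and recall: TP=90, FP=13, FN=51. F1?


Precision = 90/103 = 0.8738
Recall = 90/141 = 0.6383
F1 = 2·P·R/(P+R) = 2·TP/(2·TP+FP+FN) = 180/(180+13+51) = 180/244 = 0.7377

0.7377


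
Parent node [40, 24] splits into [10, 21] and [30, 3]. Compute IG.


Parent = [40, 24], H_parent = 0.9544
H_left = 0.9072 (n=31), H_right = 0.4395 (n=33)
H_children = (31/64)·0.9072 + (33/64)·0.4395 = 0.666
IG = 0.9544 - 0.666 = 0.2884

0.2884


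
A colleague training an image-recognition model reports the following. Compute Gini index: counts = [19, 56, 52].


Probabilities: [19/127, 56/127, 52/127] ≈ [0.1496, 0.4409, 0.4094]
Σpᵢ² = (361 + 3136 + 2704)/127² = 6201/16129
Gini = 1 - Σpᵢ² = 1 - 6201/16129 = 0.6155

0.6155


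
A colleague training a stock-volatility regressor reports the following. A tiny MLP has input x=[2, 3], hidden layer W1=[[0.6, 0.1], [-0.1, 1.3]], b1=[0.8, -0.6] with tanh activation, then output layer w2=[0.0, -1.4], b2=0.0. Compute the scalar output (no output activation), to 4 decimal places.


z1[0] = (0.6)·(2) + (0.1)·(3) + 0.8 = 2.3
z1[1] = (-0.1)·(2) + (1.3)·(3) - 0.6 = 3.1
h = tanh(z1) = [0.9801, 0.9959]
output = (0.0)·(0.9801) + (-1.4)·(0.9959) + 0.0 = -1.3943

-1.3943


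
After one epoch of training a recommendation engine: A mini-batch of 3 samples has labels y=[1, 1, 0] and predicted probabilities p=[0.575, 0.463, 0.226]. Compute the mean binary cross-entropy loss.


L[0] = -ln(0.575) = 0.5534
L[1] = -ln(0.463) = 0.77
L[2] = -ln(1-0.226) = -ln(0.774) = 0.2562
mean = (0.5534 + 0.77 + 0.2562)/3 = 0.5265

0.5265


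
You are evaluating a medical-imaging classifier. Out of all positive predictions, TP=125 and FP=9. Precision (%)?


Precision = TP/(TP+FP)
= 125/(125+9)
= 125/134 = 93.28%

93.28%


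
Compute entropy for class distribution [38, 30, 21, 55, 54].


Probabilities: [38/198, 30/198, 21/198, 55/198, 54/198] ≈ [0.1919, 0.1515, 0.1061, 0.2778, 0.2727]
H = -((38/198)·log₂(38/198) + (30/198)·log₂(30/198) + (21/198)·log₂(21/198) + (55/198)·log₂(55/198) + (54/198)·log₂(54/198))
  = 2.2374 bits

2.2374 bits


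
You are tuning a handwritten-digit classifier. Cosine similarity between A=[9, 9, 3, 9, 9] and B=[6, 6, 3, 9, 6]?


A·B = 9·6 + 9·6 + 3·3 + 9·9 + 9·6 = 252
‖A‖ = √333 = 18.2483, ‖B‖ = √198 = 14.0712
cos = 252/(√333·√198) = 252/√65934 = 0.9814

0.9814


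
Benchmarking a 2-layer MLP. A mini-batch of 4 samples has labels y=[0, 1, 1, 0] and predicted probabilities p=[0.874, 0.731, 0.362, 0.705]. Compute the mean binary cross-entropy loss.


L[0] = -ln(1-0.874) = -ln(0.126) = 2.0715
L[1] = -ln(0.731) = 0.3133
L[2] = -ln(0.362) = 1.0161
L[3] = -ln(1-0.705) = -ln(0.295) = 1.2208
mean = (2.0715 + 0.3133 + 1.0161 + 1.2208)/4 = 1.1554

1.1554


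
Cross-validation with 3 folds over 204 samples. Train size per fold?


Fold size = 204/3 = 68
Training per fold = 204 - 68 = 136

136


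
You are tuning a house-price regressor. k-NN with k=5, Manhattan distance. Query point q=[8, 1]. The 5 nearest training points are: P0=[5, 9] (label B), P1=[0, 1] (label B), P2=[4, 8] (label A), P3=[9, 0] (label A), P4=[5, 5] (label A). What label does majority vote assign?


d(q,P0) = 11  (label B)
d(q,P1) = 8  (label B)
d(q,P2) = 11  (label A)
d(q,P3) = 2  (label A)
d(q,P4) = 7  (label A)
Votes: A=3, B=2
Majority → A

A


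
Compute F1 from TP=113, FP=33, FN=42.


Precision = 113/146 = 0.774
Recall = 113/155 = 0.729
F1 = 2·P·R/(P+R) = 2·TP/(2·TP+FP+FN) = 226/(226+33+42) = 226/301 = 0.7508

0.7508


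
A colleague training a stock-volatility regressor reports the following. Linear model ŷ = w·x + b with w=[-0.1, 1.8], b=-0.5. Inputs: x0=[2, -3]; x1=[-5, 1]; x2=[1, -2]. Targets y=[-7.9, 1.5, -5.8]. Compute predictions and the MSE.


ŷ0 = (-0.1)·(2) + (1.8)·(-3) - 0.5 = -6.1
ŷ1 = (-0.1)·(-5) + (1.8)·(1) - 0.5 = 1.8
ŷ2 = (-0.1)·(1) + (1.8)·(-2) - 0.5 = -4.2
errors² = [3.24, 0.09, 2.56]
MSE = 5.8900/3 = 1.9633

1.9633


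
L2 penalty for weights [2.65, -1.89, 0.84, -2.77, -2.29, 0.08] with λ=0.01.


‖w‖₂² = (2.65)² + (-1.89)² + (0.84)² + (-2.77)² + (-2.29)² + (0.08)²
     = 7.0225 + 3.5721 + 0.7056 + 7.6729 + 5.2441 + 0.0064
     = 24.2236
λ·‖w‖₂² = 0.01·24.2236 = 0.242236

0.242236


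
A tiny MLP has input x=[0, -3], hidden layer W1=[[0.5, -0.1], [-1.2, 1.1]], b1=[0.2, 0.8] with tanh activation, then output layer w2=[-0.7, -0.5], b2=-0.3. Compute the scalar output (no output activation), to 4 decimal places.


z1[0] = (0.5)·(0) + (-0.1)·(-3) + 0.2 = 0.5
z1[1] = (-1.2)·(0) + (1.1)·(-3) + 0.8 = -2.5
h = tanh(z1) = [0.4621, -0.9866]
output = (-0.7)·(0.4621) + (-0.5)·(-0.9866) - 0.3 = -0.1302

-0.1302


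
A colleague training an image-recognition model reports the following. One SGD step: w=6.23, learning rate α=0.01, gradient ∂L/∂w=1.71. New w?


w_new = w - α·∇
= 6.23 - 0.01·1.71
= 6.23 - 0.0171
= 6.2129

6.2129


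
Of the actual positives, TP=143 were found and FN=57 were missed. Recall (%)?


Recall = TP/(TP+FN)
= 143/(143+57)
= 143/200 = 71.5%

71.5%


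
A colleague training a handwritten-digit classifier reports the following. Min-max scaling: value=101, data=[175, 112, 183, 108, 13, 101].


min=13, max=183
(101-13)/(183-13) = 88/170 = 0.5176

0.5176


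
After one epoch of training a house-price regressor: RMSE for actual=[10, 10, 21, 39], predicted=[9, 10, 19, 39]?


MSE = 5/4 = 1.25
RMSE = √(5/4) = 1.118

1.118


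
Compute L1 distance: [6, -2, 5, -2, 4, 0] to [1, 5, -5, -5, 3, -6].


d = |6-1| + |-2-5| + |5+ 5| + |-2+ 5| + |4-3| + |0+ 6|
  = 5 + 7 + 10 + 3 + 1 + 6
  = 32

32


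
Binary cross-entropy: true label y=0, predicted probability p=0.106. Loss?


BCE = -[y·ln(p) + (1-y)·ln(1-p)]
= -0 - 1·ln(1-0.106)
= -ln(0.894) = 0.112

0.112


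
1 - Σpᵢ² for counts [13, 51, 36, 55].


Probabilities: [13/155, 51/155, 36/155, 55/155] ≈ [0.0839, 0.329, 0.2323, 0.3548]
Σpᵢ² = (169 + 2601 + 1296 + 3025)/155² = 7091/24025
Gini = 1 - Σpᵢ² = 1 - 7091/24025 = 0.7048

0.7048


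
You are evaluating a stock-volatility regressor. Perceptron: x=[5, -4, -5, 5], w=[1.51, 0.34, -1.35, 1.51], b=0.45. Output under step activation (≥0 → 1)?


z = (5)·(1.51) + (-4)·(0.34) + (-5)·(-1.35) + (5)·(1.51) + 0.45
  = 20.94
step(z) = 1 (z≥0)

1


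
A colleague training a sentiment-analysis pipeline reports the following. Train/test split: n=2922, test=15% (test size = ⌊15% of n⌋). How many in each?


Test = ⌊2922·15/100⌋ = 438
Train = 2922 - 438 = 2484

Train: 2484, Test: 438


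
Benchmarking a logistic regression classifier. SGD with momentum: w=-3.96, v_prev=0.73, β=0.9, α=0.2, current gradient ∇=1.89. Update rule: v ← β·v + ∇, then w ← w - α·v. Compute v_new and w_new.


v_new = 0.9·0.73 + 1.89 = 0.657 + 1.89 = 2.547
w_new = -3.96 - 0.2·2.547 = -3.96 - 0.5094 = -4.4694

v_new=2.547, w_new=-4.4694


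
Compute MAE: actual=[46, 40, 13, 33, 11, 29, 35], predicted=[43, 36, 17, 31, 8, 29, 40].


Absolute errors: |46-43|=3, |40-36|=4, |13-17|=4, |33-31|=2, |11-8|=3, |29-29|=0, |35-40|=5
Sum = 21
MAE = 21/7 = 3

3


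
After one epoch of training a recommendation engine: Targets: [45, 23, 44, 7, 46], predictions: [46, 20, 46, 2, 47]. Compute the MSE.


Squared errors: (45-46)²=1, (23-20)²=9, (44-46)²=4, (7-2)²=25, (46-47)²=1
Sum = 40
MSE = 40/5 = 8

8


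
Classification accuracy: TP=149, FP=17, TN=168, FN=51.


Accuracy = (TP+TN)/(TP+TN+FP+FN)
= (149+168)/(385)
= 317/385 = 82.34%

82.34%


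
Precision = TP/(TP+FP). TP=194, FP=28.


Precision = TP/(TP+FP)
= 194/(194+28)
= 194/222 = 87.39%

87.39%


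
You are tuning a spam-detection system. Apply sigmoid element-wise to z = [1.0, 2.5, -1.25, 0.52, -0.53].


σ(1.0) = 1/(1+e^-1.0) = 0.7311
σ(2.5) = 1/(1+e^-2.5) = 0.9241
σ(-1.25) = 1/(1+e^1.25) = 0.2227
σ(0.52) = 1/(1+e^-0.52) = 0.6271
σ(-0.53) = 1/(1+e^0.53) = 0.3705
result = [0.7311, 0.9241, 0.2227, 0.6271, 0.3705]

[0.7311, 0.9241, 0.2227, 0.6271, 0.3705]


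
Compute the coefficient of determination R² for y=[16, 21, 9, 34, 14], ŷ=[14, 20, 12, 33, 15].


ȳ = 18.8
SS_res = Σ(y-ŷ)² = 16
SS_tot = Σ(y-ȳ)² = 362.8
R² = 1 - SS_res/SS_tot = 1 - 0.0441 = 0.9559

0.9559


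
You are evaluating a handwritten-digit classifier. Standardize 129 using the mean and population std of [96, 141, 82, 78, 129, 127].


μ = 108.8333, σ = 24.5181
z = (129 - 108.8333)/24.5181 = 0.8225

0.8225


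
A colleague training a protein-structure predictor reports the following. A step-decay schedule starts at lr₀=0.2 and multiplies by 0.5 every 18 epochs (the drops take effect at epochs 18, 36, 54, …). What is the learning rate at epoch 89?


n_drops = ⌊89/18⌋ = 4
lr = 0.2·0.5^4 = 0.2·0.0625 = 0.0125

0.0125


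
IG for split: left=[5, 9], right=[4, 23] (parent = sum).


Parent = [9, 32], H_parent = 0.7593
H_left = 0.9403 (n=14), H_right = 0.6052 (n=27)
H_children = (14/41)·0.9403 + (27/41)·0.6052 = 0.7196
IG = 0.7593 - 0.7196 = 0.0397

0.0397


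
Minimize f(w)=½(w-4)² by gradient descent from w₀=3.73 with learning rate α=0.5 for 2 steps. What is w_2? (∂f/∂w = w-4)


step 1: grad = 3.73-4 = -0.27; w = 3.73 - 0.5·(-0.27) = 3.865
step 2: grad = 3.865-4 = -0.135; w = 3.865 - 0.5·(-0.135) = 3.9325

3.9325


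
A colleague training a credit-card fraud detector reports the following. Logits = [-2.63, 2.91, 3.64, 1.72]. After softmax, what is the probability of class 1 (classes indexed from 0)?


Exponentials: e^-2.63=0.0721, e^2.91=18.3568, e^3.64=38.0918, e^1.72=5.5845
Sum = 62.1052
Softmax = [0.0012, 0.2956, 0.6133, 0.0899]
p[1] = 18.3568/62.1052 = 0.2956

0.2956


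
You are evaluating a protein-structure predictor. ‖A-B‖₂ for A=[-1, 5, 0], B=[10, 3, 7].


d = √((-1-10)² + (5-3)² + (0-7)²)
  = √(121 + 4 + 49)
  = √174 = 13.1909

13.1909


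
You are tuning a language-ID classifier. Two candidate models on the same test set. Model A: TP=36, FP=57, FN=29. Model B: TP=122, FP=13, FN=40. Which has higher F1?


Model A: P=36/93=0.3871, R=36/65=0.5538, F1=2PR/(P+R)=2TP/(2TP+FP+FN)=72/158=0.4557
Model B: P=122/135=0.9037, R=122/162=0.7531, F1=2PR/(P+R)=2TP/(2TP+FP+FN)=244/297=0.8215
0.4557 < 0.8215 → Model B

Model B


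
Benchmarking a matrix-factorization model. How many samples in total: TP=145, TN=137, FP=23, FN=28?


Total = TP + TN + FP + FN
= 145 + 137 + 23 + 28
= 333
(Predicted positive: 168, predicted negative: 165)

333


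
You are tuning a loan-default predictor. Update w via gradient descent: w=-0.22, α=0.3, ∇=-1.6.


w_new = w - α·∇
= -0.22 - 0.3·-1.6
= -0.22 + 0.48
= 0.26

0.26


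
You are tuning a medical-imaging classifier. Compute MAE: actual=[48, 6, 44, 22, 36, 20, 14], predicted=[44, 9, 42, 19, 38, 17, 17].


Absolute errors: |48-44|=4, |6-9|=3, |44-42|=2, |22-19|=3, |36-38|=2, |20-17|=3, |14-17|=3
Sum = 20
MAE = 20/7 = 20/7

20/7


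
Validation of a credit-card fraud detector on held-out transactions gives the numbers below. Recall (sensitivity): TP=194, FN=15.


Recall = TP/(TP+FN)
= 194/(194+15)
= 194/209 = 92.82%

92.82%


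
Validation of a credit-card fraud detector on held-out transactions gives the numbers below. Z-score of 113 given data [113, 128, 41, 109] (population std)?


μ = 97.75, σ = 33.5214
z = (113 - 97.75)/33.5214 = 0.4549

0.4549


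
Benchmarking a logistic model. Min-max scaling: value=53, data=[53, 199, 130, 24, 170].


min=24, max=199
(53-24)/(199-24) = 29/175 = 0.1657

0.1657


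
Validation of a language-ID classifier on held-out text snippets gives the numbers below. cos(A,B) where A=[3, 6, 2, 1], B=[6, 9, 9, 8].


A·B = 3·6 + 6·9 + 2·9 + 1·8 = 98
‖A‖ = √50 = 7.0711, ‖B‖ = √262 = 16.1864
cos = 98/(√50·√262) = 98/√13100 = 0.8562

0.8562


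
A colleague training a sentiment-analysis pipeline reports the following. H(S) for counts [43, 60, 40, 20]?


Probabilities: [43/163, 60/163, 40/163, 20/163] ≈ [0.2638, 0.3681, 0.2454, 0.1227]
H = -((43/163)·log₂(43/163) + (60/163)·log₂(60/163) + (40/163)·log₂(40/163) + (20/163)·log₂(20/163))
  = 1.9067 bits

1.9067 bits


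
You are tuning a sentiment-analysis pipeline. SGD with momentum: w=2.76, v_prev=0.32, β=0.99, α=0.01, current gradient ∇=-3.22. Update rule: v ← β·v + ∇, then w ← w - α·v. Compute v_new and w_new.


v_new = 0.99·0.32 - 3.22 = 0.3168 - 3.22 = -2.9032
w_new = 2.76 - 0.01·-2.9032 = 2.76 + 0.029032 = 2.789032

v_new=-2.9032, w_new=2.789032


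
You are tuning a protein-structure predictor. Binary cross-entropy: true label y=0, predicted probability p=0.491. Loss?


BCE = -[y·ln(p) + (1-y)·ln(1-p)]
= -0 - 1·ln(1-0.491)
= -ln(0.509) = 0.6753

0.6753


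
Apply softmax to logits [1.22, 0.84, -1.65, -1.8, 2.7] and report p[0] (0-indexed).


Exponentials: e^1.22=3.3872, e^0.84=2.3164, e^-1.65=0.192, e^-1.8=0.1653, e^2.7=14.8797
Sum = 20.9406
Softmax = [0.1618, 0.1106, 0.0092, 0.0079, 0.7106]
p[0] = 3.3872/20.9406 = 0.1618

0.1618


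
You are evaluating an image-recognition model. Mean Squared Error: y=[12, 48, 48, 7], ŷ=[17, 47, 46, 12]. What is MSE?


Squared errors: (12-17)²=25, (48-47)²=1, (48-46)²=4, (7-12)²=25
Sum = 55
MSE = 55/4 = 55/4

55/4


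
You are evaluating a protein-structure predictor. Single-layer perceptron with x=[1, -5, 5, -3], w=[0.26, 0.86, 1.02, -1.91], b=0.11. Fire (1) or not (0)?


z = (1)·(0.26) + (-5)·(0.86) + (5)·(1.02) + (-3)·(-1.91) + 0.11
  = 6.9
step(z) = 1 (z≥0)

1


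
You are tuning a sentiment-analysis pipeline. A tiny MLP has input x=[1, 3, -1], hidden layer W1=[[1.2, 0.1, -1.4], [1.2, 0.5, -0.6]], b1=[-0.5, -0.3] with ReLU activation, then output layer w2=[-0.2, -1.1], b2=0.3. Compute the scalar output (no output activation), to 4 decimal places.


z1[0] = (1.2)·(1) + (0.1)·(3) + (-1.4)·(-1) - 0.5 = 2.4
z1[1] = (1.2)·(1) + (0.5)·(3) + (-0.6)·(-1) - 0.3 = 3.0
h = ReLU(z1) = [2.4, 3.0]
output = (-0.2)·(2.4) + (-1.1)·(3.0) + 0.3 = -3.48

-3.48


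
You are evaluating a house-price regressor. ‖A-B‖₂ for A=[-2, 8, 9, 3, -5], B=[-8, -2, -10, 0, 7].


d = √((-2+ 8)² + (8+ 2)² + (9+ 10)² + (3-0)² + (-5-7)²)
  = √(36 + 100 + 361 + 9 + 144)
  = √650 = 25.4951

25.4951


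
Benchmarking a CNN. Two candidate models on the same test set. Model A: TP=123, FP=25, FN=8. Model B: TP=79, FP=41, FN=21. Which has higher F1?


Model A: P=123/148=0.8311, R=123/131=0.9389, F1=2PR/(P+R)=2TP/(2TP+FP+FN)=246/279=0.8817
Model B: P=79/120=0.6583, R=79/100=0.79, F1=2PR/(P+R)=2TP/(2TP+FP+FN)=158/220=0.7182
0.8817 > 0.7182 → Model A

Model A


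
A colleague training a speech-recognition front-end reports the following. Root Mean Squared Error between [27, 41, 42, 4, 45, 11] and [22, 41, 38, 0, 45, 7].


MSE = 73/6 = 12.1667
RMSE = √(73/6) = 3.4881

3.4881


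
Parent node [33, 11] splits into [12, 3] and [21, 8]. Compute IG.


Parent = [33, 11], H_parent = 0.8113
H_left = 0.7219 (n=15), H_right = 0.8498 (n=29)
H_children = (15/44)·0.7219 + (29/44)·0.8498 = 0.8062
IG = 0.8113 - 0.8062 = 0.0051

0.0051


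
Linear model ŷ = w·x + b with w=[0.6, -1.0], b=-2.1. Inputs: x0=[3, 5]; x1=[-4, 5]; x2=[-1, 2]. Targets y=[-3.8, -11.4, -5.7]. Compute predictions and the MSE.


ŷ0 = (0.6)·(3) + (-1.0)·(5) - 2.1 = -5.3
ŷ1 = (0.6)·(-4) + (-1.0)·(5) - 2.1 = -9.5
ŷ2 = (0.6)·(-1) + (-1.0)·(2) - 2.1 = -4.7
errors² = [2.25, 3.61, 1.0]
MSE = 6.8600/3 = 2.2867

2.2867


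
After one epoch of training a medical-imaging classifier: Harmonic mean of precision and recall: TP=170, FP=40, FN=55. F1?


Precision = 170/210 = 0.8095
Recall = 170/225 = 0.7556
F1 = 2·P·R/(P+R) = 2·TP/(2·TP+FP+FN) = 340/(340+40+55) = 340/435 = 0.7816

0.7816


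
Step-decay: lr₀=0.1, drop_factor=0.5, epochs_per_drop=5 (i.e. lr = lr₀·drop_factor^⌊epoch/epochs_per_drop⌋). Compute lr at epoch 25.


n_drops = ⌊25/5⌋ = 5
lr = 0.1·0.5^5 = 0.1·0.03125 = 0.003125

0.003125


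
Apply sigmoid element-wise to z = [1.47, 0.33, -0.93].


σ(1.47) = 1/(1+e^-1.47) = 0.8131
σ(0.33) = 1/(1+e^-0.33) = 0.5818
σ(-0.93) = 1/(1+e^0.93) = 0.2829
result = [0.8131, 0.5818, 0.2829]

[0.8131, 0.5818, 0.2829]


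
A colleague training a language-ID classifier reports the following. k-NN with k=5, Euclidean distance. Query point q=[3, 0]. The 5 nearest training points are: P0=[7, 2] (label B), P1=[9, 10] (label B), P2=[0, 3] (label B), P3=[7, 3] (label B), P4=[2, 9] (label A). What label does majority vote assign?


d(q,P0) = 4.4721  (label B)
d(q,P1) = 11.6619  (label B)
d(q,P2) = 4.2426  (label B)
d(q,P3) = 5.0  (label B)
d(q,P4) = 9.0554  (label A)
Votes: A=1, B=4
Majority → B

B


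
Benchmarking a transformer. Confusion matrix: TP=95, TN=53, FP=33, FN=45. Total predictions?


Total = TP + TN + FP + FN
= 95 + 53 + 33 + 45
= 226
(Predicted positive: 128, predicted negative: 98)

226


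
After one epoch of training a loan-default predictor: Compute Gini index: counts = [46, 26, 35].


Probabilities: [46/107, 26/107, 35/107] ≈ [0.4299, 0.243, 0.3271]
Σpᵢ² = (2116 + 676 + 1225)/107² = 4017/11449
Gini = 1 - Σpᵢ² = 1 - 4017/11449 = 0.6491

0.6491


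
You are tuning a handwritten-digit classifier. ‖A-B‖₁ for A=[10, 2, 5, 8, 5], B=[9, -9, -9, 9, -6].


d = |10-9| + |2+ 9| + |5+ 9| + |8-9| + |5+ 6|
  = 1 + 11 + 14 + 1 + 11
  = 38

38


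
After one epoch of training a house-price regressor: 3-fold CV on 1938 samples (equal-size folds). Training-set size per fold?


Fold size = 1938/3 = 646
Training per fold = 1938 - 646 = 1292

1292


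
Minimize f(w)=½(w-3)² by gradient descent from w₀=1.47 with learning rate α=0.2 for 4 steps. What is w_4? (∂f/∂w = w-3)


step 1: grad = 1.47-3 = -1.53; w = 1.47 - 0.2·(-1.53) = 1.776
step 2: grad = 1.776-3 = -1.224; w = 1.776 - 0.2·(-1.224) = 2.0208
step 3: grad = 2.0208-3 = -0.9792; w = 2.0208 - 0.2·(-0.9792) = 2.21664
step 4: grad = 2.21664-3 = -0.78336; w = 2.21664 - 0.2·(-0.78336) = 2.373312

2.373312


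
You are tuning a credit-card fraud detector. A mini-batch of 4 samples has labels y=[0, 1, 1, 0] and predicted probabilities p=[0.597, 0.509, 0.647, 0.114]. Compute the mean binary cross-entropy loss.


L[0] = -ln(1-0.597) = -ln(0.403) = 0.9088
L[1] = -ln(0.509) = 0.6753
L[2] = -ln(0.647) = 0.4354
L[3] = -ln(1-0.114) = -ln(0.886) = 0.121
mean = (0.9088 + 0.6753 + 0.4354 + 0.121)/4 = 0.5351

0.5351


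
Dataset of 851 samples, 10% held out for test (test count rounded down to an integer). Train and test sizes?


Test = ⌊851·10/100⌋ = 85
Train = 851 - 85 = 766

Train: 766, Test: 85


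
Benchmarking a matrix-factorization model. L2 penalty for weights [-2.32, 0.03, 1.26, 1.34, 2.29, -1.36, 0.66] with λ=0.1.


‖w‖₂² = (-2.32)² + (0.03)² + (1.26)² + (1.34)² + (2.29)² + (-1.36)² + (0.66)²
     = 5.3824 + 0.0009 + 1.5876 + 1.7956 + 5.2441 + 1.8496 + 0.4356
     = 16.2958
λ·‖w‖₂² = 0.1·16.2958 = 1.62958

1.62958


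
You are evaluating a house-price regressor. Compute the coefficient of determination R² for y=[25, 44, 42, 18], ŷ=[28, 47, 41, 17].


ȳ = 32.25
SS_res = Σ(y-ŷ)² = 20
SS_tot = Σ(y-ȳ)² = 488.75
R² = 1 - SS_res/SS_tot = 1 - 0.0409 = 0.9591

0.9591


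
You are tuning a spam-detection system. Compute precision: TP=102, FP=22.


Precision = TP/(TP+FP)
= 102/(102+22)
= 102/124 = 82.26%

82.26%


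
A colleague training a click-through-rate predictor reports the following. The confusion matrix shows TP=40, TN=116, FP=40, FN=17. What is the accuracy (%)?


Accuracy = (TP+TN)/(TP+TN+FP+FN)
= (40+116)/(213)
= 156/213 = 73.24%

73.24%


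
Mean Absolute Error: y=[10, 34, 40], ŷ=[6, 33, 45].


Absolute errors: |10-6|=4, |34-33|=1, |40-45|=5
Sum = 10
MAE = 10/3 = 10/3

10/3


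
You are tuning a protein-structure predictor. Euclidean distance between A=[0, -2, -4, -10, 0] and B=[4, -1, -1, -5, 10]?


d = √((0-4)² + (-2+ 1)² + (-4+ 1)² + (-10+ 5)² + (0-10)²)
  = √(16 + 1 + 9 + 25 + 100)
  = √151 = 12.2882

12.2882


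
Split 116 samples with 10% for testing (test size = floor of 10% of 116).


Test = ⌊116·10/100⌋ = 11
Train = 116 - 11 = 105

Train: 105, Test: 11


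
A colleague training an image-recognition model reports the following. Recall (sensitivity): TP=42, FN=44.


Recall = TP/(TP+FN)
= 42/(42+44)
= 42/86 = 48.84%

48.84%


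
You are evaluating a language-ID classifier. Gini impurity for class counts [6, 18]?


Probabilities: [6/24, 18/24] ≈ [0.25, 0.75]
Σpᵢ² = (36 + 324)/24² = 360/576
Gini = 1 - Σpᵢ² = 1 - 360/576 = 0.375

0.375


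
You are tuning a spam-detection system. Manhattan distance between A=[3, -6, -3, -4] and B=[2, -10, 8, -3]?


d = |3-2| + |-6+ 10| + |-3-8| + |-4+ 3|
  = 1 + 4 + 11 + 1
  = 17

17


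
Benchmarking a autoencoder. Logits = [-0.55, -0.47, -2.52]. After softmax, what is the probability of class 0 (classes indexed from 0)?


Exponentials: e^-0.55=0.5769, e^-0.47=0.625, e^-2.52=0.0805
Sum = 1.2824
Softmax = [0.4499, 0.4874, 0.0627]
p[0] = 0.5769/1.2824 = 0.4499

0.4499


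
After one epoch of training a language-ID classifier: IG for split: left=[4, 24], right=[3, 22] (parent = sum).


Parent = [7, 46], H_parent = 0.5631
H_left = 0.5917 (n=28), H_right = 0.5294 (n=25)
H_children = (28/53)·0.5917 + (25/53)·0.5294 = 0.5623
IG = 0.5631 - 0.5623 = 0.0008

0.0008


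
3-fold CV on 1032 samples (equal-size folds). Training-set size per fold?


Fold size = 1032/3 = 344
Training per fold = 1032 - 344 = 688

688


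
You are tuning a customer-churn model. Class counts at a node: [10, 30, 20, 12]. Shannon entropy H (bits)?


Probabilities: [10/72, 30/72, 20/72, 12/72] ≈ [0.1389, 0.4167, 0.2778, 0.1667]
H = -((10/72)·log₂(10/72) + (30/72)·log₂(30/72) + (20/72)·log₂(20/72) + (12/72)·log₂(12/72))
  = 1.866 bits

1.866 bits


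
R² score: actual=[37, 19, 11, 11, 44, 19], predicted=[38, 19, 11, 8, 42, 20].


ȳ = 23.5
SS_res = Σ(y-ŷ)² = 15
SS_tot = Σ(y-ȳ)² = 955.5
R² = 1 - SS_res/SS_tot = 1 - 0.0157 = 0.9843

0.9843


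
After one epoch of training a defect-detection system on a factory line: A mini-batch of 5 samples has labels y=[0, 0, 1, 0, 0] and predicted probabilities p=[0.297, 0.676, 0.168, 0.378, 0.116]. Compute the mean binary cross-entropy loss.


L[0] = -ln(1-0.297) = -ln(0.703) = 0.3524
L[1] = -ln(1-0.676) = -ln(0.324) = 1.127
L[2] = -ln(0.168) = 1.7838
L[3] = -ln(1-0.378) = -ln(0.622) = 0.4748
L[4] = -ln(1-0.116) = -ln(0.884) = 0.1233
mean = (0.3524 + 1.127 + 1.7838 + 0.4748 + 0.1233)/5 = 0.7723

0.7723


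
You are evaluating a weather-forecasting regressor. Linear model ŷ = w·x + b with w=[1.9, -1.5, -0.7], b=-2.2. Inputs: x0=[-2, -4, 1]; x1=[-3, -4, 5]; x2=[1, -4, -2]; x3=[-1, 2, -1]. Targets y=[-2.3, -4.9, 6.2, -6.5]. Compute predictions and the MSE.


ŷ0 = (1.9)·(-2) + (-1.5)·(-4) + (-0.7)·(1) - 2.2 = -0.7
ŷ1 = (1.9)·(-3) + (-1.5)·(-4) + (-0.7)·(5) - 2.2 = -5.4
ŷ2 = (1.9)·(1) + (-1.5)·(-4) + (-0.7)·(-2) - 2.2 = 7.1
ŷ3 = (1.9)·(-1) + (-1.5)·(2) + (-0.7)·(-1) - 2.2 = -6.4
errors² = [2.56, 0.25, 0.81, 0.01]
MSE = 3.6300/4 = 0.9075

0.9075


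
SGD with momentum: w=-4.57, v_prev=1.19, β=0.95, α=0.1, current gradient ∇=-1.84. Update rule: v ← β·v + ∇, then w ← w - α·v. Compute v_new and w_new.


v_new = 0.95·1.19 - 1.84 = 1.1305 - 1.84 = -0.7095
w_new = -4.57 - 0.1·-0.7095 = -4.57 + 0.07095 = -4.49905

v_new=-0.7095, w_new=-4.49905


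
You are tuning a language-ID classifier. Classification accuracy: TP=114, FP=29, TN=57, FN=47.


Accuracy = (TP+TN)/(TP+TN+FP+FN)
= (114+57)/(247)
= 171/247 = 69.23%

69.23%


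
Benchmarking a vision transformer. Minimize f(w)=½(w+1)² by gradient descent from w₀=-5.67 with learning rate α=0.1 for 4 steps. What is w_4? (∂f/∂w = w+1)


step 1: grad = -5.67+1 = -4.67; w = -5.67 - 0.1·(-4.67) = -5.203
step 2: grad = -5.203+1 = -4.203; w = -5.203 - 0.1·(-4.203) = -4.7827
step 3: grad = -4.7827+1 = -3.7827; w = -4.7827 - 0.1·(-3.7827) = -4.40443
step 4: grad = -4.40443+1 = -3.40443; w = -4.40443 - 0.1·(-3.40443) = -4.063987

-4.063987


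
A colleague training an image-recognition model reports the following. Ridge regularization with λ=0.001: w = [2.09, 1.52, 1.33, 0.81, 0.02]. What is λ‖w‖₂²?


‖w‖₂² = (2.09)² + (1.52)² + (1.33)² + (0.81)² + (0.02)²
     = 4.3681 + 2.3104 + 1.7689 + 0.6561 + 0.0004
     = 9.1039
λ·‖w‖₂² = 0.001·9.1039 = 0.009104

0.009104


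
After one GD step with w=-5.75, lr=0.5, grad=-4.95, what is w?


w_new = w - α·∇
= -5.75 - 0.5·-4.95
= -5.75 + 2.475
= -3.275

-3.275


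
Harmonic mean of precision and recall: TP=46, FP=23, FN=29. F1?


Precision = 46/69 = 0.6667
Recall = 46/75 = 0.6133
F1 = 2·P·R/(P+R) = 2·TP/(2·TP+FP+FN) = 92/(92+23+29) = 92/144 = 0.6389

0.6389


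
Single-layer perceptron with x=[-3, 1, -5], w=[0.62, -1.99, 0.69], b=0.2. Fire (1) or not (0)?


z = (-3)·(0.62) + (1)·(-1.99) + (-5)·(0.69) + 0.2
  = -7.1
step(z) = 0 (z<0)

0


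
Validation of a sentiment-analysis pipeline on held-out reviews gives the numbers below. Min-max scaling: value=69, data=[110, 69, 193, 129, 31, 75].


min=31, max=193
(69-31)/(193-31) = 38/162 = 0.2346

0.2346


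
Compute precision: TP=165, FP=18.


Precision = TP/(TP+FP)
= 165/(165+18)
= 165/183 = 90.16%

90.16%


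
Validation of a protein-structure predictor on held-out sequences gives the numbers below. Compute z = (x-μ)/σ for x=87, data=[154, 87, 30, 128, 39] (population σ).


μ = 87.6, σ = 48.4174
z = (87 - 87.6)/48.4174 = -0.0124

-0.0124


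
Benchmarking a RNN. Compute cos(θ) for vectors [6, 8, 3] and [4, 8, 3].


A·B = 6·4 + 8·8 + 3·3 = 97
‖A‖ = √109 = 10.4403, ‖B‖ = √89 = 9.434
cos = 97/(√109·√89) = 97/√9701 = 0.9848

0.9848


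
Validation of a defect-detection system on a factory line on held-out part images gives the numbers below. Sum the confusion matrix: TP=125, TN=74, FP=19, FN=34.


Total = TP + TN + FP + FN
= 125 + 74 + 19 + 34
= 252
(Predicted positive: 144, predicted negative: 108)

252


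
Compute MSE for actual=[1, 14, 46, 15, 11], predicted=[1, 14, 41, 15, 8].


Squared errors: (1-1)²=0, (14-14)²=0, (46-41)²=25, (15-15)²=0, (11-8)²=9
Sum = 34
MSE = 34/5 = 34/5

34/5


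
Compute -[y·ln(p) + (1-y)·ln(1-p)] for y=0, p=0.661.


BCE = -[y·ln(p) + (1-y)·ln(1-p)]
= -0 - 1·ln(1-0.661)
= -ln(0.339) = 1.0818

1.0818


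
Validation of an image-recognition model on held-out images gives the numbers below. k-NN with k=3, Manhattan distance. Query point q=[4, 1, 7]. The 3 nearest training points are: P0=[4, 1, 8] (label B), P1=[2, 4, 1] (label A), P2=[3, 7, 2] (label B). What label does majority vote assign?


d(q,P0) = 1  (label B)
d(q,P1) = 11  (label A)
d(q,P2) = 12  (label B)
Votes: A=1, B=2
Majority → B

B


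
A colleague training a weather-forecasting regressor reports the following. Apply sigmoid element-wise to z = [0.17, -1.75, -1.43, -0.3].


σ(0.17) = 1/(1+e^-0.17) = 0.5424
σ(-1.75) = 1/(1+e^1.75) = 0.148
σ(-1.43) = 1/(1+e^1.43) = 0.1931
σ(-0.3) = 1/(1+e^0.3) = 0.4256
result = [0.5424, 0.148, 0.1931, 0.4256]

[0.5424, 0.148, 0.1931, 0.4256]


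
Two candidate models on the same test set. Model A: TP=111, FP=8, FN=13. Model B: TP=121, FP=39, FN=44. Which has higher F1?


Model A: P=111/119=0.9328, R=111/124=0.8952, F1=2PR/(P+R)=2TP/(2TP+FP+FN)=222/243=0.9136
Model B: P=121/160=0.7562, R=121/165=0.7333, F1=2PR/(P+R)=2TP/(2TP+FP+FN)=242/325=0.7446
0.9136 > 0.7446 → Model A

Model A
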